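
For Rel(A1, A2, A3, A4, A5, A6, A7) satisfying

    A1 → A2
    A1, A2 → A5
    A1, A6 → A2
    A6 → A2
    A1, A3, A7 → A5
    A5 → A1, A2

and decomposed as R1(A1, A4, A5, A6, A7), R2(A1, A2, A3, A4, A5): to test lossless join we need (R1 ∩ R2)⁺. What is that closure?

R1 ∩ R2 = {A1, A4, A5}.
A1 → A2 applies, adding A2
Closure: {A1, A2, A4, A5}.

A1, A2, A4, A5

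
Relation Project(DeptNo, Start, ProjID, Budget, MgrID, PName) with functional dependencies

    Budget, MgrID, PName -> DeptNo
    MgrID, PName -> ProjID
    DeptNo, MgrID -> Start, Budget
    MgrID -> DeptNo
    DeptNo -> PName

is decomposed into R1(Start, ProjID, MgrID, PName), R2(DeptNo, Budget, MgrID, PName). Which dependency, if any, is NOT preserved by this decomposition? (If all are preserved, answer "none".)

none

Budget, MgrID, PName → DeptNo lies within R2.
MgrID, PName → ProjID lies within R1.
DeptNo, MgrID → Start, Budget: restricted closure across fragments reaches Start, Budget.
MgrID → DeptNo lies within R2.
DeptNo → PName lies within R2.
Every dependency is enforceable on the fragments, so the decomposition is dependency-preserving.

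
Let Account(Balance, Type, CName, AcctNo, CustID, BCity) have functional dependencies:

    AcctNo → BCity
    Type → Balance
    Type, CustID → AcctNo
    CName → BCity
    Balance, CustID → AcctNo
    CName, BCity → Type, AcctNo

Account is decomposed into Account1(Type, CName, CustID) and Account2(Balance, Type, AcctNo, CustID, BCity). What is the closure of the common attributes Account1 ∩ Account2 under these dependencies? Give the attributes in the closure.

Balance, Type, AcctNo, CustID, BCity

Account1 ∩ Account2 = {Type, CustID}.
Type → Balance applies, adding Balance
Type, CustID → AcctNo applies, adding AcctNo
AcctNo → BCity applies, adding BCity
Closure: {Balance, Type, AcctNo, CustID, BCity}.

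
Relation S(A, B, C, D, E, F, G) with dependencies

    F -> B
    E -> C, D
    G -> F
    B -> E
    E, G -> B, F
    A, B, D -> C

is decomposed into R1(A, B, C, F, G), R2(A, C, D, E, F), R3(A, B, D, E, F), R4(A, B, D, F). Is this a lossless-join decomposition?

Yes

Chase test. Columns are A, B, C, D, E, F, G; row i has aⱼ where attribute j ∈ Ri, else bᵢⱼ.
Initial tableau (one row per fragment):
  row 1: a1 a2 a3 b14 b15 a6 a7
  row 2: a1 b22 a3 a4 a5 a6 b27
  row 3: a1 a2 b33 a4 a5 a6 b37
  row 4: a1 a2 b43 a4 b45 a6 b47
Rows 1 and 2 agree on F; apply F→B and equate their B entries.
Rows 2 and 3 agree on E; apply E→C, D and equate their C, D entries.
Rows 1 and 2 agree on B; apply B→E and equate their E entries.
Rows 1 and 4 agree on B; apply B→E and equate their E entries.
Rows 2 and 4 agree on A, B, D; apply A, B, D→C and equate their C entries.
Rows 1 and 2 agree on E; apply E→C, D and equate their C, D entries.
Row 1 is now all distinguished symbols — the join is lossless.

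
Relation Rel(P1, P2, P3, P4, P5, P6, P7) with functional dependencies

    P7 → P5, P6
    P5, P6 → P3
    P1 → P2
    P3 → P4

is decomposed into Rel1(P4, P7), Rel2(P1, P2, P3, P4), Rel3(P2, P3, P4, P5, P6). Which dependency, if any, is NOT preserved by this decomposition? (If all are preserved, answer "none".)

Check P7 → P5, P6: no single fragment contains all of {P5, P6, P7}, and the restricted closure of {P7} across the fragments never reaches {P5, P6}.
P5, P6 → P3 is preserved.
P1 → P2 is preserved.
P3 → P4 is preserved.

P7 → P5, P6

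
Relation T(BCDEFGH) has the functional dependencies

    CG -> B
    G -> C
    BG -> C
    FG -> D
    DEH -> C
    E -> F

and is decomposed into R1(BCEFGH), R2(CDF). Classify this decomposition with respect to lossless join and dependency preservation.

lossy and not dependency-preserving

Lossless test: (CF)⁺ = {CF}, which is a superkey of neither fragment — lossy.
Dependency preservation: the restricted closure of {FG} across the fragments never reaches {D}, so FG → D cannot be enforced without a join — not preserved.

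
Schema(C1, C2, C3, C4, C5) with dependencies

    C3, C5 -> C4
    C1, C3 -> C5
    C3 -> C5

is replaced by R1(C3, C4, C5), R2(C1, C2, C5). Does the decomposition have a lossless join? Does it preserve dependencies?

lossy but dependency-preserving

Lossless test: (C5)⁺ = {C5}, which is a superkey of neither fragment — lossy.
Dependency preservation: C1, C3 → C5 is not contained in any single fragment, but the restricted closure of its left-hand side across the fragments still reaches the right-hand side; the remaining FDs each lie inside some fragment. All dependencies are preserved.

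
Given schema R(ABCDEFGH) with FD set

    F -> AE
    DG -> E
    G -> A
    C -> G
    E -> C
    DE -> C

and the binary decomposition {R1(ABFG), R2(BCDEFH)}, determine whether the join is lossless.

Yes

Common attributes: R1 ∩ R2 = {BF}.
Closure of {BF}: F → AE applies, adding AE; E → C applies, adding C; C → G applies, adding G. So (BF)⁺ = {ABCEFG}.
This closure contains every attribute of R1, so R1 ∩ R2 → R1. The join is lossless.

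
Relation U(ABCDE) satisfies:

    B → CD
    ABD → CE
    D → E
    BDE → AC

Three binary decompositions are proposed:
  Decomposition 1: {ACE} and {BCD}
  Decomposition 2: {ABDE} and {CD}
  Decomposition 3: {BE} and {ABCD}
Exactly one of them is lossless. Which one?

Decomposition 1: common = {C}, closure = {C} → lossy.
Decomposition 2: common = {D}, closure = {DE} → lossy.
Decomposition 3: common = {B}, closure = {ABCDE} → lossless.

Decomposition 3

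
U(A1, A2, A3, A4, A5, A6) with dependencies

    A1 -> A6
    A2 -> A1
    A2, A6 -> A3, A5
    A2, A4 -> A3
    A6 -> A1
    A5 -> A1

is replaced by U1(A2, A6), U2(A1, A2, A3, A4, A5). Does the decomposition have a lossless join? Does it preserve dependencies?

Lossless test: (A2)⁺ = {A1, A2, A3, A5, A6}, which contains all of one fragment — lossless.
Dependency preservation: the restricted closure of {A1} across the fragments never reaches {A6}, so A1 → A6 cannot be enforced without a join — not preserved.

lossless but not dependency-preserving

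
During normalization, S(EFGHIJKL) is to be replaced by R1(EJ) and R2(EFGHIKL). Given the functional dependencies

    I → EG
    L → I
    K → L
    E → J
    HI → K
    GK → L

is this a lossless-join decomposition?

Common attributes: R1 ∩ R2 = {E}.
Closure of {E}: E → J applies, adding J. So (E)⁺ = {EJ}.
This closure contains every attribute of R1, so R1 ∩ R2 → R1. The join is lossless.

Yes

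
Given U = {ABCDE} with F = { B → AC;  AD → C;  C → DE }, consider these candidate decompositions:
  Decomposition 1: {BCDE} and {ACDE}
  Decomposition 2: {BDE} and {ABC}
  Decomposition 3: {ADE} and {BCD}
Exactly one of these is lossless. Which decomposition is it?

Decomposition 1: common = {CDE}, closure = {CDE} → lossy.
Decomposition 2: common = {B}, closure = {ABCDE} → lossless.
Decomposition 3: common = {D}, closure = {D} → lossy.

Decomposition 2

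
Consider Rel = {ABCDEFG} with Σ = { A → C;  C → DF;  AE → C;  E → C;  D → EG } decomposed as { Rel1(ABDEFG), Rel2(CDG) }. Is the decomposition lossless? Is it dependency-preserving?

Lossless test: (DG)⁺ = {CDEFG}, which contains all of one fragment — lossless.
Dependency preservation: A → C; C → DF; AE → C; E → C are not contained in any single fragment, but the restricted closure of each left-hand side across the fragments still reaches the right-hand side; the remaining FDs each lie inside some fragment. All dependencies are preserved.

lossless and dependency-preserving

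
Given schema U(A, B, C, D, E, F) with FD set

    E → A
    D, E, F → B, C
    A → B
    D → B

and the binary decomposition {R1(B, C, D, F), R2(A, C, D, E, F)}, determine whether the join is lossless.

Common attributes: R1 ∩ R2 = {C, D, F}.
Closure of {C, D, F}: D → B applies, adding B. So (C, D, F)⁺ = {B, C, D, F}.
This closure contains every attribute of R1, so R1 ∩ R2 → R1. The join is lossless.

Yes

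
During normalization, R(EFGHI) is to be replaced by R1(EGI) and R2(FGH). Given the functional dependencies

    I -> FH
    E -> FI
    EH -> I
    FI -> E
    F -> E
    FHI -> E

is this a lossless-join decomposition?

Common attributes: R1 ∩ R2 = {G}.
No dependency enlarges {G}, so (G)⁺ = {G}.
The closure contains neither all of R1 = {EGI} nor all of R2 = {FGH}, so the common attributes are not a superkey of either fragment. The join is lossy.

No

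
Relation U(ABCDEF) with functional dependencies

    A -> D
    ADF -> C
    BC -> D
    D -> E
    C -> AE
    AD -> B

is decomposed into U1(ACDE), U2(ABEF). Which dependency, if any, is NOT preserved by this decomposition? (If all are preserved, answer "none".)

ADF -> C

Check ADF → C: no single fragment contains all of {ACDF}, and the restricted closure of {ADF} across the fragments never reaches {C}.
A → D is preserved.
BC → D is preserved.
D → E is preserved.
C → AE is preserved.
AD → B is preserved.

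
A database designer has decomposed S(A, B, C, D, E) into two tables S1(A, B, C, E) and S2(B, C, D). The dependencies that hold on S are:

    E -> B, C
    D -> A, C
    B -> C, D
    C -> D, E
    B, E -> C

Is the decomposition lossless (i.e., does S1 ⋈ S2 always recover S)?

Common attributes: S1 ∩ S2 = {B, C}.
Closure of {B, C}: B → C, D applies, adding D; C → D, E applies, adding E; D → A, C applies, adding A. So (B, C)⁺ = {A, B, C, D, E}.
This closure contains every attribute of S1, so S1 ∩ S2 → S1. The join is lossless.

Yes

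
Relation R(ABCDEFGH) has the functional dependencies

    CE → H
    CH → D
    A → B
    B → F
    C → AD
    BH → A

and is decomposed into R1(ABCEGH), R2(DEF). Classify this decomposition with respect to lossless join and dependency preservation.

Lossless test: (E)⁺ = {E}, which is a superkey of neither fragment — lossy.
Dependency preservation: the restricted closure of {CH} across the fragments never reaches {D}, so CH → D cannot be enforced without a join — not preserved.

lossy and not dependency-preserving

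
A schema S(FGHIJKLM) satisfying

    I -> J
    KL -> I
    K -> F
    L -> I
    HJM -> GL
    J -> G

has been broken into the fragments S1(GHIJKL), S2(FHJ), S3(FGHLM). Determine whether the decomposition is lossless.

No

Chase test. Columns are FGHIJKLM; row i has aⱼ where attribute j ∈ Si, else bᵢⱼ.
Initial tableau (one row per fragment):
  row 1: b11 a2 a3 a4 a5 a6 a7 b18
  row 2: a1 b22 a3 b24 a5 b26 b27 b28
  row 3: a1 a2 a3 b34 b35 b36 a7 a8
Rows 1 and 3 agree on L; apply L→I and equate their I entries.
Rows 1 and 2 agree on J; apply J→G and equate their G entries.
Rows 1 and 3 agree on I; apply I→J and equate their J entries.
No row becomes fully distinguished — the join is lossy.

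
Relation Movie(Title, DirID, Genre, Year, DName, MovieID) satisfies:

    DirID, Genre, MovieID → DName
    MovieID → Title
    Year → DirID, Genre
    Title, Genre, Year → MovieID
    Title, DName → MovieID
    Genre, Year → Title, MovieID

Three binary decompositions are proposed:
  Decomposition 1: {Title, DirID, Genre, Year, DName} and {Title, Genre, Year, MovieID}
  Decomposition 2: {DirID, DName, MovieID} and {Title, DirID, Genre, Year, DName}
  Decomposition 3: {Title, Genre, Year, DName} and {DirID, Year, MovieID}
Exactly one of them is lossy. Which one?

Decomposition 2

Decomposition 1: common = {Title, Genre, Year}, closure = {Title, DirID, Genre, Year, DName, MovieID} → lossless.
Decomposition 2: common = {DirID, DName}, closure = {DirID, DName} → lossy.
Decomposition 3: common = {Year}, closure = {Title, DirID, Genre, Year, DName, MovieID} → lossless.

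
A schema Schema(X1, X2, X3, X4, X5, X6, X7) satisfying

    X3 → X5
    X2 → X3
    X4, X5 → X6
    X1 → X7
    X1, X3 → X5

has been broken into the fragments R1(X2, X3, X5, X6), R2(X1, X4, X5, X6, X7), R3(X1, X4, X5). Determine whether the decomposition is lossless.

Chase test. Columns are X1, X2, X3, X4, X5, X6, X7; row i has aⱼ where attribute j ∈ Ri, else bᵢⱼ.
Initial tableau (one row per fragment):
  row 1: b11 a2 a3 b14 a5 a6 b17
  row 2: a1 b22 b23 a4 a5 a6 a7
  row 3: a1 b32 b33 a4 a5 b36 b37
Rows 2 and 3 agree on X4, X5; apply X4, X5→X6 and equate their X6 entries.
Rows 2 and 3 agree on X1; apply X1→X7 and equate their X7 entries.
No row becomes fully distinguished — the join is lossy.

No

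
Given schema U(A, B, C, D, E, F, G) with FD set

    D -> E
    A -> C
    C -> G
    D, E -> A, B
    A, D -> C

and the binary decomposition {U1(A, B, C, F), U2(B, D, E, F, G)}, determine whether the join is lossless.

No

Common attributes: U1 ∩ U2 = {B, F}.
No dependency enlarges {B, F}, so (B, F)⁺ = {B, F}.
The closure contains neither all of U1 = {A, B, C, F} nor all of U2 = {B, D, E, F, G}, so the common attributes are not a superkey of either fragment. The join is lossy.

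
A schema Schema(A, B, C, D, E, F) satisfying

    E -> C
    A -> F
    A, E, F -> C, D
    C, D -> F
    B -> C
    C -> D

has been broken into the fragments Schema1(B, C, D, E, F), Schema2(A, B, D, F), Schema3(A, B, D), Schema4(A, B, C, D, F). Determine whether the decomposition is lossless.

Chase test. Columns are A, B, C, D, E, F; row i has aⱼ where attribute j ∈ Schemai, else bᵢⱼ.
Initial tableau (one row per fragment):
  row 1: b11 a2 a3 a4 a5 a6
  row 2: a1 a2 b23 a4 b25 a6
  row 3: a1 a2 b33 a4 b35 b36
  row 4: a1 a2 a3 a4 b45 a6
Rows 2 and 3 agree on A; apply A→F and equate their F entries.
Rows 1 and 2 agree on B; apply B→C and equate their C entries.
Rows 1 and 3 agree on B; apply B→C and equate their C entries.
No row becomes fully distinguished — the join is lossy.

No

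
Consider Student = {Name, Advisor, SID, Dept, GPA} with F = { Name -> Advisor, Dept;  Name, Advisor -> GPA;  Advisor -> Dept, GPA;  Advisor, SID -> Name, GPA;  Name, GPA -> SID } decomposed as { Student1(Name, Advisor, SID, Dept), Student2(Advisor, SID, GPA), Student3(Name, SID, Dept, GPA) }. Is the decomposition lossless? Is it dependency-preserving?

Lossless test (chase): Rows 1 and 3 agree on Name; apply Name→Advisor, Dept and equate their Advisor, Dept entries. Rows 1 and 3 agree on Name, Advisor; apply Name, Advisor→GPA and equate their GPA entries. Rows 1 and 2 agree on Advisor; apply Advisor→Dept, GPA and equate their Dept, GPA entries. Rows 1 and 2 agree on Advisor, SID; apply Advisor, SID→Name, GPA and equate their Name, GPA entries. Row 1 is now all distinguished symbols — the join is lossless.
Dependency preservation: Name, Advisor → GPA; Advisor → Dept, GPA; Advisor, SID → Name, GPA are not contained in any single fragment, but the restricted closure of each left-hand side across the fragments still reaches the right-hand side; the remaining FDs each lie inside some fragment. All dependencies are preserved.

lossless and dependency-preserving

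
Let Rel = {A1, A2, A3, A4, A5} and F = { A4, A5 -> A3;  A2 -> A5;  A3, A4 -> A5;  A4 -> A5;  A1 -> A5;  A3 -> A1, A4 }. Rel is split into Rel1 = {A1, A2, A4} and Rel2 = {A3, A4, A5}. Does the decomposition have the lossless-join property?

Common attributes: Rel1 ∩ Rel2 = {A4}.
Closure of {A4}: A4 → A5 applies, adding A5; A4, A5 → A3 applies, adding A3; A3 → A1, A4 applies, adding A1. So (A4)⁺ = {A1, A3, A4, A5}.
This closure contains every attribute of Rel2, so Rel1 ∩ Rel2 → Rel2. The join is lossless.

Yes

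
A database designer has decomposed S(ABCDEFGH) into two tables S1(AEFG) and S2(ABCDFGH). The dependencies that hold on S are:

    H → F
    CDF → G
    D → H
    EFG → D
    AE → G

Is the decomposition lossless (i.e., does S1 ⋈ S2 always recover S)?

Common attributes: S1 ∩ S2 = {AFG}.
No dependency enlarges {AFG}, so (AFG)⁺ = {AFG}.
The closure contains neither all of S1 = {AEFG} nor all of S2 = {ABCDFGH}, so the common attributes are not a superkey of either fragment. The join is lossy.

No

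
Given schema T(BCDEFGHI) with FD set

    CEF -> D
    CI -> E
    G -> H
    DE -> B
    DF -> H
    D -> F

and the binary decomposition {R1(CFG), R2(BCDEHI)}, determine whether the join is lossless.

No

Common attributes: R1 ∩ R2 = {C}.
No dependency enlarges {C}, so (C)⁺ = {C}.
The closure contains neither all of R1 = {CFG} nor all of R2 = {BCDEHI}, so the common attributes are not a superkey of either fragment. The join is lossy.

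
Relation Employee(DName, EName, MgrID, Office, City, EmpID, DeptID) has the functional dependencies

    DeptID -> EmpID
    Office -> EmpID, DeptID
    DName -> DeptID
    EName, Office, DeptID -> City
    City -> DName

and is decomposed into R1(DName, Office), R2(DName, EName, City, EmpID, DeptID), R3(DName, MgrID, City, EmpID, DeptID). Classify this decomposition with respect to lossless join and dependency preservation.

Lossless test (chase): Rows 1 and 2 agree on DName; apply DName→DeptID and equate their DeptID entries. Rows 1 and 2 agree on DeptID; apply DeptID→EmpID and equate their EmpID entries. No row becomes fully distinguished — the join is lossy.
Dependency preservation: the restricted closure of {Office} across the fragments never reaches {EmpID, DeptID}, so Office → EmpID, DeptID cannot be enforced without a join — not preserved.

lossy and not dependency-preserving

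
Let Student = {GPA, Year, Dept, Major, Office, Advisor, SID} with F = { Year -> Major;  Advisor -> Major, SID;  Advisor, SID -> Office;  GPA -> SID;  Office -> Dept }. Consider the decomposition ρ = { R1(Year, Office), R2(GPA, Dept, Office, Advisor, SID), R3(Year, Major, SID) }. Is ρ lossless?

No

Chase test. Columns are GPA, Year, Dept, Major, Office, Advisor, SID; row i has aⱼ where attribute j ∈ Ri, else bᵢⱼ.
Initial tableau (one row per fragment):
  row 1: b11 a2 b13 b14 a5 b16 b17
  row 2: a1 b22 a3 b24 a5 a6 a7
  row 3: b31 a2 b33 a4 b35 b36 a7
Rows 1 and 3 agree on Year; apply Year→Major and equate their Major entries.
Rows 1 and 2 agree on Office; apply Office→Dept and equate their Dept entries.
No row becomes fully distinguished — the join is lossy.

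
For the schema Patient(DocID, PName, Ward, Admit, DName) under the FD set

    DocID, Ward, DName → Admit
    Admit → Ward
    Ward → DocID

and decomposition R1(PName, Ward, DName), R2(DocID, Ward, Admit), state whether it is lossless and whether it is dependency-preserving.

Lossless test: (Ward)⁺ = {DocID, Ward}, which is a superkey of neither fragment — lossy.
Dependency preservation: the restricted closure of {DocID, Ward, DName} across the fragments never reaches {Admit}, so DocID, Ward, DName → Admit cannot be enforced without a join — not preserved.

lossy and not dependency-preserving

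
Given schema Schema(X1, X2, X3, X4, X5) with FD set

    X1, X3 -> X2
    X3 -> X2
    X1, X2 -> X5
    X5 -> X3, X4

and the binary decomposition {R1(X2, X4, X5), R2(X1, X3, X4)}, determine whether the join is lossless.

Common attributes: R1 ∩ R2 = {X4}.
No dependency enlarges {X4}, so (X4)⁺ = {X4}.
The closure contains neither all of R1 = {X2, X4, X5} nor all of R2 = {X1, X3, X4}, so the common attributes are not a superkey of either fragment. The join is lossy.

No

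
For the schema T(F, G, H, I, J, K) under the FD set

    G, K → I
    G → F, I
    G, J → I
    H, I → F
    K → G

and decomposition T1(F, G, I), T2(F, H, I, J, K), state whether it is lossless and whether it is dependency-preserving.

Lossless test: (F, I)⁺ = {F, I}, which is a superkey of neither fragment — lossy.
Dependency preservation: the restricted closure of {K} across the fragments never reaches {G}, so K → G cannot be enforced without a join — not preserved.

lossy and not dependency-preserving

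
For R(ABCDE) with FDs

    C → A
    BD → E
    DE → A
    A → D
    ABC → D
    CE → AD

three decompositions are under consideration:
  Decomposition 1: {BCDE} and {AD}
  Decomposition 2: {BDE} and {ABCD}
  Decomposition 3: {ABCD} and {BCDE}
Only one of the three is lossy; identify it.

Decomposition 1

Decomposition 1: common = {D}, closure = {D} → lossy.
Decomposition 2: common = {BD}, closure = {ABDE} → lossless.
Decomposition 3: common = {BCD}, closure = {ABCDE} → lossless.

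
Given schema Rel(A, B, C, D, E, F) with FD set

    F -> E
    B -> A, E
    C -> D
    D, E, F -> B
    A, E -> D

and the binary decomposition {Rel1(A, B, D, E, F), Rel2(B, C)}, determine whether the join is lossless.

Common attributes: Rel1 ∩ Rel2 = {B}.
Closure of {B}: B → A, E applies, adding A, E; A, E → D applies, adding D. So (B)⁺ = {A, B, D, E}.
The closure contains neither all of Rel1 = {A, B, D, E, F} nor all of Rel2 = {B, C}, so the common attributes are not a superkey of either fragment. The join is lossy.

No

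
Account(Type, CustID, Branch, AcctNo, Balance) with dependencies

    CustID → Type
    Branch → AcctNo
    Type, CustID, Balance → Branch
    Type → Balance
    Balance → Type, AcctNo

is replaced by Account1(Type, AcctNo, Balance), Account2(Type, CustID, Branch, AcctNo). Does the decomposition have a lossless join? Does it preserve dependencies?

lossless and dependency-preserving

Lossless test: (Type, AcctNo)⁺ = {Type, AcctNo, Balance}, which contains all of one fragment — lossless.
Dependency preservation: Type, CustID, Balance → Branch is not contained in any single fragment, but the restricted closure of its left-hand side across the fragments still reaches the right-hand side; the remaining FDs each lie inside some fragment. All dependencies are preserved.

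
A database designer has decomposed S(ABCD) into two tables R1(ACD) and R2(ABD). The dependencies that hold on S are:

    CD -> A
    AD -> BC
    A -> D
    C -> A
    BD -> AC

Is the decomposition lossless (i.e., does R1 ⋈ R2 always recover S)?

Common attributes: R1 ∩ R2 = {AD}.
Closure of {AD}: AD → BC applies, adding BC. So (AD)⁺ = {ABCD}.
This closure contains every attribute of R1, so R1 ∩ R2 → R1. The join is lossless.

Yes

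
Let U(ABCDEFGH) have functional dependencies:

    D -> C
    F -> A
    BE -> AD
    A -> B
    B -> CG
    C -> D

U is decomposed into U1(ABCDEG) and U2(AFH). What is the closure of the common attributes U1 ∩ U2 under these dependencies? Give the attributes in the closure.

U1 ∩ U2 = {A}.
A → B applies, adding B
B → CG applies, adding CG
C → D applies, adding D
Closure: {ABCDG}.

ABCDG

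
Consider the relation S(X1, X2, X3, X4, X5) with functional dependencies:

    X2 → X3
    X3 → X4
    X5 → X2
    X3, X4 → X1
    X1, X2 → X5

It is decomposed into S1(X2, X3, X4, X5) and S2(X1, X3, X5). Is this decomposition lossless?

Common attributes: S1 ∩ S2 = {X3, X5}.
Closure of {X3, X5}: X3 → X4 applies, adding X4; X5 → X2 applies, adding X2; X3, X4 → X1 applies, adding X1. So (X3, X5)⁺ = {X1, X2, X3, X4, X5}.
This closure contains every attribute of S1, so S1 ∩ S2 → S1. The join is lossless.

Yes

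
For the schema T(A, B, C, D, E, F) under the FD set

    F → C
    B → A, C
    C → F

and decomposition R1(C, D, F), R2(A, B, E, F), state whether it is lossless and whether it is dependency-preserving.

lossy but dependency-preserving

Lossless test: (F)⁺ = {C, F}, which is a superkey of neither fragment — lossy.
Dependency preservation: B → A, C is not contained in any single fragment, but the restricted closure of its left-hand side across the fragments still reaches the right-hand side; the remaining FDs each lie inside some fragment. All dependencies are preserved.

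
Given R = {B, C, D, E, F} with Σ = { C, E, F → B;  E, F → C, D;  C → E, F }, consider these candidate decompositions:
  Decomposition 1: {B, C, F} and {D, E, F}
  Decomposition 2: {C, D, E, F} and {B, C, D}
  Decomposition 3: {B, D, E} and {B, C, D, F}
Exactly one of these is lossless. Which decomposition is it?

Decomposition 1: common = {F}, closure = {F} → lossy.
Decomposition 2: common = {C, D}, closure = {B, C, D, E, F} → lossless.
Decomposition 3: common = {B, D}, closure = {B, D} → lossy.

Decomposition 2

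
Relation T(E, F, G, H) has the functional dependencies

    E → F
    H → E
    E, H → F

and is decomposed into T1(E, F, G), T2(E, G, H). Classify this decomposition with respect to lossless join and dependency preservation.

Lossless test: (E, G)⁺ = {E, F, G}, which contains all of one fragment — lossless.
Dependency preservation: E, H → F is not contained in any single fragment, but the restricted closure of its left-hand side across the fragments still reaches the right-hand side; the remaining FDs each lie inside some fragment. All dependencies are preserved.

lossless and dependency-preserving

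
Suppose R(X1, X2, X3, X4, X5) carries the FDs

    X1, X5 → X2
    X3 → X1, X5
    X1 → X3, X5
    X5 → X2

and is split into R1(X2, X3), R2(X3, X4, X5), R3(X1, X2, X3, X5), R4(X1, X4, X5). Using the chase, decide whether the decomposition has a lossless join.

Yes

Chase test. Columns are X1, X2, X3, X4, X5; row i has aⱼ where attribute j ∈ Ri, else bᵢⱼ.
Initial tableau (one row per fragment):
  row 1: b11 a2 a3 b14 b15
  row 2: b21 b22 a3 a4 a5
  row 3: a1 a2 a3 b34 a5
  row 4: a1 b42 b43 a4 a5
Rows 3 and 4 agree on X1, X5; apply X1, X5→X2 and equate their X2 entries.
Rows 1 and 2 agree on X3; apply X3→X1, X5 and equate their X1, X5 entries.
Rows 1 and 3 agree on X3; apply X3→X1, X5 and equate their X1, X5 entries.
Rows 1 and 4 agree on X1; apply X1→X3, X5 and equate their X3, X5 entries.
Rows 1 and 2 agree on X5; apply X5→X2 and equate their X2 entries.
Row 2 is now all distinguished symbols — the join is lossless.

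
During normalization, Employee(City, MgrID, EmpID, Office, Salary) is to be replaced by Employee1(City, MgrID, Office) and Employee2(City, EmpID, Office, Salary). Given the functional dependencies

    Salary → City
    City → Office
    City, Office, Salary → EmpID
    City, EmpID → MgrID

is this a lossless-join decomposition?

Common attributes: Employee1 ∩ Employee2 = {City, Office}.
No dependency enlarges {City, Office}, so (City, Office)⁺ = {City, Office}.
The closure contains neither all of Employee1 = {City, MgrID, Office} nor all of Employee2 = {City, EmpID, Office, Salary}, so the common attributes are not a superkey of either fragment. The join is lossy.

No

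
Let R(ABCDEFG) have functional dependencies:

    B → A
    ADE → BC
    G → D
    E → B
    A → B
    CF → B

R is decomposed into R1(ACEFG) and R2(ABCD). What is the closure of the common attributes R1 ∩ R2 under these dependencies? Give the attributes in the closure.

ABC

R1 ∩ R2 = {AC}.
A → B applies, adding B
Closure: {ABC}.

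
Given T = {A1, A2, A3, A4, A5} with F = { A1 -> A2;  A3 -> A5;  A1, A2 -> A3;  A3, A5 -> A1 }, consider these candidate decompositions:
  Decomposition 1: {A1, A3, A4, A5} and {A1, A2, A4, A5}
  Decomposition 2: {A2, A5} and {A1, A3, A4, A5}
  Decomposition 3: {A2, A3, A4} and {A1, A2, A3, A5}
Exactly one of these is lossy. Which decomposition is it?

Decomposition 2

Decomposition 1: common = {A1, A4, A5}, closure = {A1, A2, A3, A4, A5} → lossless.
Decomposition 2: common = {A5}, closure = {A5} → lossy.
Decomposition 3: common = {A2, A3}, closure = {A1, A2, A3, A5} → lossless.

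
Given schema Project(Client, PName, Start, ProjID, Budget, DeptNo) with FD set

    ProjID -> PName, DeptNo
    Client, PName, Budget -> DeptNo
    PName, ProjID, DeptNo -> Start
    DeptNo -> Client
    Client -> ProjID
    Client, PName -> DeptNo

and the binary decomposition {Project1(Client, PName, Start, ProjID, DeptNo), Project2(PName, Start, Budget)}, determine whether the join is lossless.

Common attributes: Project1 ∩ Project2 = {PName, Start}.
No dependency enlarges {PName, Start}, so (PName, Start)⁺ = {PName, Start}.
The closure contains neither all of Project1 = {Client, PName, Start, ProjID, DeptNo} nor all of Project2 = {PName, Start, Budget}, so the common attributes are not a superkey of either fragment. The join is lossy.

No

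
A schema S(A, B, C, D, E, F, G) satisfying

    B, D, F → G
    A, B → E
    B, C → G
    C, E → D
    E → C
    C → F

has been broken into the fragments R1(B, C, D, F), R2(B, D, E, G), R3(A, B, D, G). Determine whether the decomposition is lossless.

Chase test. Columns are A, B, C, D, E, F, G; row i has aⱼ where attribute j ∈ Ri, else bᵢⱼ.
Initial tableau (one row per fragment):
  row 1: b11 a2 a3 a4 b15 a6 b17
  row 2: b21 a2 b23 a4 a5 b26 a7
  row 3: a1 a2 b33 a4 b35 b36 a7
No row becomes fully distinguished — the join is lossy.

No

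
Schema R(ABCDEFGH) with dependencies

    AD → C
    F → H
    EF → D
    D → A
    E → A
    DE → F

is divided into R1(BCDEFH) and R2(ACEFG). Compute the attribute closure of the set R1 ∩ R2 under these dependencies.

R1 ∩ R2 = {CEF}.
F → H applies, adding H
EF → D applies, adding D
D → A applies, adding A
Closure: {ACDEFH}.

ACDEFH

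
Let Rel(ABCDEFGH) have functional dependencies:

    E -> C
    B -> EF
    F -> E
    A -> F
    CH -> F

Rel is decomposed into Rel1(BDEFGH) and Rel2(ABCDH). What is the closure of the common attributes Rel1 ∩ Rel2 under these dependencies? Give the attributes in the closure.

BCDEFH

Rel1 ∩ Rel2 = {BDH}.
B → EF applies, adding EF
E → C applies, adding C
Closure: {BCDEFH}.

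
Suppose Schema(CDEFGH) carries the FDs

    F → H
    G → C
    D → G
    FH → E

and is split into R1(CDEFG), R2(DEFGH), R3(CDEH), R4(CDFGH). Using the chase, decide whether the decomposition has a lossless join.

Yes

Chase test. Columns are CDEFGH; row i has aⱼ where attribute j ∈ Ri, else bᵢⱼ.
Initial tableau (one row per fragment):
  row 1: a1 a2 a3 a4 a5 b16
  row 2: b21 a2 a3 a4 a5 a6
  row 3: a1 a2 a3 b34 b35 a6
  row 4: a1 a2 b43 a4 a5 a6
Rows 1 and 2 agree on F; apply F→H and equate their H entries.
Rows 1 and 2 agree on G; apply G→C and equate their C entries.
Rows 1 and 3 agree on D; apply D→G and equate their G entries.
Rows 1 and 4 agree on FH; apply FH→E and equate their E entries.
Row 1 is now all distinguished symbols — the join is lossless.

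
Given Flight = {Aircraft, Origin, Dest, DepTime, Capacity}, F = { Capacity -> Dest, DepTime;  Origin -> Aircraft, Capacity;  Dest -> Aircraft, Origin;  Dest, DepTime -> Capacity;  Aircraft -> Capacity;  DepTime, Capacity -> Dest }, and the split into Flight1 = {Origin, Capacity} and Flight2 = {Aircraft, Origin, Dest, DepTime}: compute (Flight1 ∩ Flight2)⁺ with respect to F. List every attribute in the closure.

Aircraft, Origin, Dest, DepTime, Capacity

Flight1 ∩ Flight2 = {Origin}.
Origin → Aircraft, Capacity applies, adding Aircraft, Capacity
Capacity → Dest, DepTime applies, adding Dest, DepTime
Closure: {Aircraft, Origin, Dest, DepTime, Capacity}.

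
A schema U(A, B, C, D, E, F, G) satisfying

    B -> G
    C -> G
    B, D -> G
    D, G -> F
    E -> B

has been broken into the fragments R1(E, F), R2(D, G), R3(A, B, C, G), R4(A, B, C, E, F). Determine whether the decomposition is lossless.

Chase test. Columns are A, B, C, D, E, F, G; row i has aⱼ where attribute j ∈ Ri, else bᵢⱼ.
Initial tableau (one row per fragment):
  row 1: b11 b12 b13 b14 a5 a6 b17
  row 2: b21 b22 b23 a4 b25 b26 a7
  row 3: a1 a2 a3 b34 b35 b36 a7
  row 4: a1 a2 a3 b44 a5 a6 b47
Rows 3 and 4 agree on B; apply B→G and equate their G entries.
Rows 1 and 4 agree on E; apply E→B and equate their B entries.
Rows 1 and 3 agree on B; apply B→G and equate their G entries.
No row becomes fully distinguished — the join is lossy.

No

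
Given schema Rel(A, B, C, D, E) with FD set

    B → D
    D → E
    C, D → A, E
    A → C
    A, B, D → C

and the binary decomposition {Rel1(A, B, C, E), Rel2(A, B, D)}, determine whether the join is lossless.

Common attributes: Rel1 ∩ Rel2 = {A, B}.
Closure of {A, B}: B → D applies, adding D; D → E applies, adding E; A → C applies, adding C. So (A, B)⁺ = {A, B, C, D, E}.
This closure contains every attribute of Rel1, so Rel1 ∩ Rel2 → Rel1. The join is lossless.

Yes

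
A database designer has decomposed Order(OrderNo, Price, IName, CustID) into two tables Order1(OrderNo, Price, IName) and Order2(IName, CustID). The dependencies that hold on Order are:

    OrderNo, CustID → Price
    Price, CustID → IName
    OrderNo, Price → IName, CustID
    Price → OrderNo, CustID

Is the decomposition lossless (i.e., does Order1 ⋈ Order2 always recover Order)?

No

Common attributes: Order1 ∩ Order2 = {IName}.
No dependency enlarges {IName}, so (IName)⁺ = {IName}.
The closure contains neither all of Order1 = {OrderNo, Price, IName} nor all of Order2 = {IName, CustID}, so the common attributes are not a superkey of either fragment. The join is lossy.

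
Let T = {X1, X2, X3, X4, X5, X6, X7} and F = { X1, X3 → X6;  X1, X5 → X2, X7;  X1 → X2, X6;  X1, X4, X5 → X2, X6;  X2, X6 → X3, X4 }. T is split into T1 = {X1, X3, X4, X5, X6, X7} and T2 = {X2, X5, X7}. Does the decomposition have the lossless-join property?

No

Common attributes: T1 ∩ T2 = {X5, X7}.
No dependency enlarges {X5, X7}, so (X5, X7)⁺ = {X5, X7}.
The closure contains neither all of T1 = {X1, X3, X4, X5, X6, X7} nor all of T2 = {X2, X5, X7}, so the common attributes are not a superkey of either fragment. The join is lossy.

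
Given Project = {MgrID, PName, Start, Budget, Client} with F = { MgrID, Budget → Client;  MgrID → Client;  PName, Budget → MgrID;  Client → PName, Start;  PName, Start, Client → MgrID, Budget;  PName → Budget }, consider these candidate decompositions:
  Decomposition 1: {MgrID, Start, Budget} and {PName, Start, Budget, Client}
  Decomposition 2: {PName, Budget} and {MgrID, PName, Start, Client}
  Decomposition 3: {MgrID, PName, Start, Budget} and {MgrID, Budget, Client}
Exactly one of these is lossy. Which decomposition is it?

Decomposition 1

Decomposition 1: common = {Start, Budget}, closure = {Start, Budget} → lossy.
Decomposition 2: common = {PName}, closure = {MgrID, PName, Start, Budget, Client} → lossless.
Decomposition 3: common = {MgrID, Budget}, closure = {MgrID, PName, Start, Budget, Client} → lossless.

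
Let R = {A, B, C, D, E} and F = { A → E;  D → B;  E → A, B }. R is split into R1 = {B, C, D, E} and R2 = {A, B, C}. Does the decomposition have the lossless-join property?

No

Common attributes: R1 ∩ R2 = {B, C}.
No dependency enlarges {B, C}, so (B, C)⁺ = {B, C}.
The closure contains neither all of R1 = {B, C, D, E} nor all of R2 = {A, B, C}, so the common attributes are not a superkey of either fragment. The join is lossy.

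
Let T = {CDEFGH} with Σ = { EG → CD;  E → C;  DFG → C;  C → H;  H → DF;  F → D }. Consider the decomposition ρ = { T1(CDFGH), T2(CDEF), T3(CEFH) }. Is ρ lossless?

Chase test. Columns are CDEFGH; row i has aⱼ where attribute j ∈ Ti, else bᵢⱼ.
Initial tableau (one row per fragment):
  row 1: a1 a2 b13 a4 a5 a6
  row 2: a1 a2 a3 a4 b25 b26
  row 3: a1 b32 a3 a4 b35 a6
Rows 1 and 2 agree on C; apply C→H and equate their H entries.
Rows 1 and 3 agree on H; apply H→DF and equate their DF entries.
No row becomes fully distinguished — the join is lossy.

No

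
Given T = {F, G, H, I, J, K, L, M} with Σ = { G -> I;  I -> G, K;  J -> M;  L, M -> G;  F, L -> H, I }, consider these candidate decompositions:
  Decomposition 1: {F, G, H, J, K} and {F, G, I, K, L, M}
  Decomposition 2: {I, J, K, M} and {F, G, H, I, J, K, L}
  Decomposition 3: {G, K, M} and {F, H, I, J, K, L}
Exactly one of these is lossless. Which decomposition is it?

Decomposition 1: common = {F, G, K}, closure = {F, G, I, K} → lossy.
Decomposition 2: common = {I, J, K}, closure = {G, I, J, K, M} → lossless.
Decomposition 3: common = {K}, closure = {K} → lossy.

Decomposition 2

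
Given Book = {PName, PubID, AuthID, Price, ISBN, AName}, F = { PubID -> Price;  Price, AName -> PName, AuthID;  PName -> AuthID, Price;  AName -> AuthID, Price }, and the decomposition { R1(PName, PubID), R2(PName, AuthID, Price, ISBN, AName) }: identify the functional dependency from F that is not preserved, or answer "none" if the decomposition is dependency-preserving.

Check PubID → Price: no single fragment contains all of {PubID, Price}, and the restricted closure of {PubID} across the fragments never reaches {Price}.
Price, AName → PName, AuthID is preserved.
PName → AuthID, Price is preserved.
AName → AuthID, Price is preserved.

PubID -> Price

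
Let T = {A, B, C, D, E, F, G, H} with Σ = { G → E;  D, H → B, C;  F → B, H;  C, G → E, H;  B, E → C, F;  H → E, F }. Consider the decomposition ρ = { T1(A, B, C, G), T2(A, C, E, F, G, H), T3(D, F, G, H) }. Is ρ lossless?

No

Chase test. Columns are A, B, C, D, E, F, G, H; row i has aⱼ where attribute j ∈ Ti, else bᵢⱼ.
Initial tableau (one row per fragment):
  row 1: a1 a2 a3 b14 b15 b16 a7 b18
  row 2: a1 b22 a3 b24 a5 a6 a7 a8
  row 3: b31 b32 b33 a4 b35 a6 a7 a8
Rows 1 and 2 agree on G; apply G→E and equate their E entries.
Rows 1 and 3 agree on G; apply G→E and equate their E entries.
Rows 2 and 3 agree on F; apply F→B, H and equate their B, H entries.
Rows 1 and 2 agree on C, G; apply C, G→E, H and equate their E, H entries.
Rows 2 and 3 agree on B, E; apply B, E→C, F and equate their C, F entries.
Rows 1 and 2 agree on H; apply H→E, F and equate their E, F entries.
Rows 1 and 2 agree on F; apply F→B, H and equate their B, H entries.
No row becomes fully distinguished — the join is lossy.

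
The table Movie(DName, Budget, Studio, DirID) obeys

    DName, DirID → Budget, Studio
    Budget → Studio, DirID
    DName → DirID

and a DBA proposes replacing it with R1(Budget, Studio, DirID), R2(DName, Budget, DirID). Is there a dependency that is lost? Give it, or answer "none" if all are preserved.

none

DName, DirID → Budget, Studio: restricted closure across fragments reaches Budget, Studio.
Budget → Studio, DirID lies within R1.
DName → DirID lies within R2.
Every dependency is enforceable on the fragments, so the decomposition is dependency-preserving.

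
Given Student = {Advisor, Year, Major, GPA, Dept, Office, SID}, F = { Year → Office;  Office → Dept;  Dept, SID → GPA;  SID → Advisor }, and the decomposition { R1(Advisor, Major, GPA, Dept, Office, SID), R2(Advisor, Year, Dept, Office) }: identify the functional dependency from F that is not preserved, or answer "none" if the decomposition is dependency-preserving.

none

Year → Office lies within R2.
Office → Dept lies within R1.
Dept, SID → GPA lies within R1.
SID → Advisor lies within R1.
Every dependency is enforceable on the fragments, so the decomposition is dependency-preserving.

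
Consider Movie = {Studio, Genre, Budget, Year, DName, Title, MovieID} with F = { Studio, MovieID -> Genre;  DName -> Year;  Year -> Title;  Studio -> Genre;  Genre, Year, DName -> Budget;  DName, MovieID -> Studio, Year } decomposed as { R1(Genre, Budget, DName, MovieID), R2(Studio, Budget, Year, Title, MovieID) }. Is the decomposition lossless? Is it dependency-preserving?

lossy and not dependency-preserving

Lossless test: (Budget, MovieID)⁺ = {Budget, MovieID}, which is a superkey of neither fragment — lossy.
Dependency preservation: the restricted closure of {Studio, MovieID} across the fragments never reaches {Genre}, so Studio, MovieID → Genre cannot be enforced without a join — not preserved.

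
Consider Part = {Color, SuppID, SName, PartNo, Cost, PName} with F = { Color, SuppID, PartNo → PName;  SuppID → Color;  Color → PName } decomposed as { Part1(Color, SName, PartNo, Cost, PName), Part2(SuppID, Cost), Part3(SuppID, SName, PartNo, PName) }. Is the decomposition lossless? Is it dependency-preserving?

lossy and not dependency-preserving

Lossless test (chase): Rows 2 and 3 agree on SuppID; apply SuppID→Color and equate their Color entries. Rows 2 and 3 agree on Color; apply Color→PName and equate their PName entries. No row becomes fully distinguished — the join is lossy.
Dependency preservation: the restricted closure of {SuppID} across the fragments never reaches {Color}, so SuppID → Color cannot be enforced without a join — not preserved.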